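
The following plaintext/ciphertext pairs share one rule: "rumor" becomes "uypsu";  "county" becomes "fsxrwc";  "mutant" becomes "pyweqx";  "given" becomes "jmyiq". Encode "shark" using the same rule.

Shifts by position in rumor: pos 0: r→u (+3), pos 1: u→y (+4), pos 2: m→p (+3), pos 3: o→s (+4) — repeating every 2. The shifts repeat in a cycle of length 2: positions 0,1,… shift by +3, +4, then the pattern repeats.
Applying it to shark: s+3=v, h+4=l, a+3=d, r+4=v, k+3=n.

vldvn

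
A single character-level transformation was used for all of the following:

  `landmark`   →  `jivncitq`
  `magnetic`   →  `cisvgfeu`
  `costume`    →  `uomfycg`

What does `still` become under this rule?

mfejj

This is an affine cipher: with a=0,…,z=25, each position x becomes (19x+8) mod 26.
For still: s(18)→19·18+8≡12=m; t(19)→19·19+8≡5=f; i(8)→19·8+8≡4=e; l(11)→19·11+8≡9=j; l(11)→19·11+8≡9=j (all mod 26).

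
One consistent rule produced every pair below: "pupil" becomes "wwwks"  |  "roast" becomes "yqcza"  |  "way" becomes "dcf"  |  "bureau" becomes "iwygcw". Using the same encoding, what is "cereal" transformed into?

jgygcs

The shift depends on letter class: consonant p→w is +7, but vowel u→w is +2. Two shifts are in play — +2 for a/e/i/o/u, +7 for every other letter.
For cereal: c(cons)+7=j, e(vowel)+2=g, r(cons)+7=y, e(vowel)+2=g, a(vowel)+2=c, l(cons)+7=s.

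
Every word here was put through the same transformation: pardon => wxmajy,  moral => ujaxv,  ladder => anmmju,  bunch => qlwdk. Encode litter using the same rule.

anccru

Read the word backwards and shift each letter +9.
On litter: reverse → rettil; then shift: r+9=a, e+9=n, t+9=c, t+9=c, i+9=r, l+9=u.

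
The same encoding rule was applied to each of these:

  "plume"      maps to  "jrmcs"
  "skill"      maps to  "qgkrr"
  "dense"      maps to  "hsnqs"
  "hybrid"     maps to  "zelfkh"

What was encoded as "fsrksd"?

relief

p(15)→j(9) and l(11)→r(17) fit y≡11x+0 (mod 26); the inverse of 11 mod 26 is 19. Treating letters as 0–25, the rule is x ↦ 11x + 0 (mod 26).
Undoing it on fsrksd: f(5)→19·(5−0)≡17=r; s(18)→19·(18−0)≡4=e; r(17)→19·(17−0)≡11=l; k(10)→19·(10−0)≡8=i; s(18)→19·(18−0)≡4=e; d(3)→19·(3−0)≡5=f (all mod 26).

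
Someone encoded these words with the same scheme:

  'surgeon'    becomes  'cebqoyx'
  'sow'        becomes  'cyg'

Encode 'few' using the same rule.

Compare letters: s→c is +10, u→e is +10, r→b is +10 — a constant shift. It's a constant shift of +10 (ROT10).
On few: f+10=p, e+10=o, w+10=g.

pog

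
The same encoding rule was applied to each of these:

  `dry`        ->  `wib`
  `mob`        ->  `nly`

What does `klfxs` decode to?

Each letter is replaced by its mirror in the alphabet: a↔z, b↔y, c↔x, and so on (the Atbash cipher).
Reversing it on klfxs: k↔p, l↔o, f↔u, x↔c, s↔h.

pouch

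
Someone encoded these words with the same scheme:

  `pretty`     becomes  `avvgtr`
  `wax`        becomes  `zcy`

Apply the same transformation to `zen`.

pgb

Read the word backwards and shift each letter +2.
On zen: reverse → nez; then shift: n+2=p, e+2=g, z+2=b.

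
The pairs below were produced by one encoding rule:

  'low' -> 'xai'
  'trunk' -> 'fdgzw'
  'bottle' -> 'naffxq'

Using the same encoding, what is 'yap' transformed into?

kmb

Compare letters: l→x is +12, o→a is +12, w→i is +12 — a constant shift. Every letter moves 12 places later in the alphabet, wrapping around z→a.
Applying it to yap: y+12=k, a+12=m, p+12=b.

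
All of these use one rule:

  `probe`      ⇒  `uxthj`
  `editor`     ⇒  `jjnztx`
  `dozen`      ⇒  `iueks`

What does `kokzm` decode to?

The shifts repeat in a cycle of length 2: positions 0,1,… shift by +5, +6, then the pattern repeats.
Decoding kokzm: k−5=f, o−6=i, k−5=f, z−6=t, m−5=h.

fifth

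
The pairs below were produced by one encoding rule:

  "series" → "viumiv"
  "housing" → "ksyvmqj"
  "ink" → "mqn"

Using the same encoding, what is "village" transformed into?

Vowels shift forward by 4 and consonants shift forward by 3.
Applying it to village: v(cons)+3=y, i(vowel)+4=m, l(cons)+3=o, l(cons)+3=o, a(vowel)+4=e, g(cons)+3=j, e(vowel)+4=i.

ymooeji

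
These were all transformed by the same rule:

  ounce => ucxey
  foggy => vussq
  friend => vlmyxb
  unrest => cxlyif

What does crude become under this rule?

elcby

o(14)→u(20) and u(20)→c(2) fit y≡23x+10 (mod 26); the inverse of 23 mod 26 is 17. Treating letters as 0–25, the rule is x ↦ 23x + 10 (mod 26).
On crude: c(2)→23·2+10≡4=e; r(17)→23·17+10≡11=l; u(20)→23·20+10≡2=c; d(3)→23·3+10≡1=b; e(4)→23·4+10≡24=y (all mod 26).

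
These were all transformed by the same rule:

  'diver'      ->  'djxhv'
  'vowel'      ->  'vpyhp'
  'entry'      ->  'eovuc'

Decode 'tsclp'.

trail

In diver: d→d is +0, i→j is +1, v→x is +2, e→h is +3 — the shift increases by 1 each position. Letter i (0-indexed) is shifted by i+0, so successive shifts are 0, 1, 2, ….
Reversing it on tsclp: t−0=t, s−1=r, c−2=a, l−3=i, p−4=l.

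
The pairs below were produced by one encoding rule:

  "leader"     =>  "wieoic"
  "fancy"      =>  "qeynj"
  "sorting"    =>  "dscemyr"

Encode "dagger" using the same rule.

oerric

The shift depends on letter class: consonant l→w is +11, but vowel e→i is +4. The rule splits by letter class: vowels +4, consonants +11.
For dagger: d(cons)+11=o, a(vowel)+4=e, g(cons)+11=r, g(cons)+11=r, e(vowel)+4=i, r(cons)+11=c.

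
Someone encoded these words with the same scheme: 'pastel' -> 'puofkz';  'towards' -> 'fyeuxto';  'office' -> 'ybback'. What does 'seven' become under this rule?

p(15)→p(15) and a(0)→u(20) fit y≡17x+20 (mod 26); the inverse of 17 mod 26 is 23. Each letter's alphabet position (a=0..z=25) is mapped through 17·x+20 mod 26 — an affine cipher.
Applying it to seven: s(18)→17·18+20≡14=o; e(4)→17·4+20≡10=k; v(21)→17·21+20≡13=n; e(4)→17·4+20≡10=k; n(13)→17·13+20≡7=h (all mod 26).

oknkh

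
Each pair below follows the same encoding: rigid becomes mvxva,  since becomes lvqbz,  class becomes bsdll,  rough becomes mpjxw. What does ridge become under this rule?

mvaxz

r(17)→m(12) and i(8)→v(21) fit y≡25x+3 (mod 26); the inverse of 25 mod 26 is 25. Treating letters as 0–25, the rule is x ↦ 25x + 3 (mod 26).
Applying it to ridge: r(17)→25·17+3≡12=m; i(8)→25·8+3≡21=v; d(3)→25·3+3≡0=a; g(6)→25·6+3≡23=x; e(4)→25·4+3≡25=z (all mod 26).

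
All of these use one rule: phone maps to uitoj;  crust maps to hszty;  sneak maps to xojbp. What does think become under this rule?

Shifts by position in phone: pos 0: p→u (+5), pos 1: h→i (+1), pos 2: o→t (+5), pos 3: n→o (+1) — repeating every 2. A repeating key of period 2 is used — shifts +5, +1 over and over.
On think: t+5=y, h+1=i, i+5=n, n+1=o, k+5=p.

yinop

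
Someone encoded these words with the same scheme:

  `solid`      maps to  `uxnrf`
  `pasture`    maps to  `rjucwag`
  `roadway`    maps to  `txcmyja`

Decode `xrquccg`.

Shifts by position in solid: pos 0: s→u (+2), pos 1: o→x (+9), pos 2: l→n (+2), pos 3: i→r (+9) — repeating every 2. It's a Vigenère-style cipher with numeric key [2,9]: position i shifts by key[i mod 2].
Undoing it on xrquccg: x−2=v, r−9=i, q−2=o, u−9=l, c−2=a, c−9=t, g−2=e.

violate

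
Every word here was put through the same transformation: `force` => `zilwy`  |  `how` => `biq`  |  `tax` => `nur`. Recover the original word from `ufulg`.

alarm

Each letter is shifted forward by 20 in the alphabet (a Caesar shift of +20).
Decoding ufulg: u−20=a, f−20=l, u−20=a, l−20=r, g−20=m.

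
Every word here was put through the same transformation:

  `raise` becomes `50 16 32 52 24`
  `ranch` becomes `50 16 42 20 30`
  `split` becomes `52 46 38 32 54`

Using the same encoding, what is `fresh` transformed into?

26 50 24 52 30

r(#18)→50 and a(#1)→16: differences scale by 2, so n = 2·pos + 14. The formula is n = 2×(alphabet index, a=1) + 14.
Applying it to fresh: f=6→26, r=18→50, e=5→24, s=19→52, h=8→30.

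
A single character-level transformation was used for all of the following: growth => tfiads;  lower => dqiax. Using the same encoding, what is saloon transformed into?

The output letters match the input read backwards, each shifted +12: growth reversed is htworg. Two steps: reverse the string, then apply a Caesar shift of +12.
Applying it to saloon: reverse → noolas; then shift: n+12=z, o+12=a, o+12=a, l+12=x, a+12=m, s+12=e.

zaaxme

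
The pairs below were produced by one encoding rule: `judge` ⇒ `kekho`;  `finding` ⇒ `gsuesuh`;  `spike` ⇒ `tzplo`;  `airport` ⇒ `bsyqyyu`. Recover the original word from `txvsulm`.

Shifts by position in judge: pos 0: j→k (+1), pos 1: u→e (+10), pos 2: d→k (+7), pos 3: g→h (+1), pos 4: e→o (+10) — repeating every 3. The shifts repeat in a cycle of length 3: positions 0,1,… shift by +1, +10, +7, then the pattern repeats.
Undoing it on txvsulm: t−1=s, x−10=n, v−7=o, s−1=r, u−10=k, l−7=e, m−1=l.

snorkel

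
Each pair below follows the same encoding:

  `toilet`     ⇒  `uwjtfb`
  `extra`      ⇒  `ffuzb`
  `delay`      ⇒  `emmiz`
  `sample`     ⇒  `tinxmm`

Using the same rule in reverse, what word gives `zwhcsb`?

yogurt

Shifts by position in toilet: pos 0: t→u (+1), pos 1: o→w (+8), pos 2: i→j (+1), pos 3: l→t (+8) — repeating every 2. A repeating key of period 2 is used — shifts +1, +8 over and over.
Decoding zwhcsb: z−1=y, w−8=o, h−1=g, c−8=u, s−1=r, b−8=t.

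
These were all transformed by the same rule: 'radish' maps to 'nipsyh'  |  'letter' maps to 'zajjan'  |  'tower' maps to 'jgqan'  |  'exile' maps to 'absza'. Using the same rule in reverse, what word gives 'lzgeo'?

r(17)→n(13) and a(0)→i(8) fit y≡11x+8 (mod 26); the inverse of 11 mod 26 is 19. This is an affine cipher: with a=0,…,z=25, each position x becomes (11x+8) mod 26.
Reversing it on lzgeo: l(11)→19·(11−8)≡5=f; z(25)→19·(25−8)≡11=l; g(6)→19·(6−8)≡14=o; e(4)→19·(4−8)≡2=c; o(14)→19·(14−8)≡10=k (all mod 26).

flock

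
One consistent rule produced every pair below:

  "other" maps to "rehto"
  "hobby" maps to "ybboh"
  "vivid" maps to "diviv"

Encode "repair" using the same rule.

riaper

The output letters match the input read backwards: other reversed is rehto. The word is simply reversed.
For repair: reverse → riaper.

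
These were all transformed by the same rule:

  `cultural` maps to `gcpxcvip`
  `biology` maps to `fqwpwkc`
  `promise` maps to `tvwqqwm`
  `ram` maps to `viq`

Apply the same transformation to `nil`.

rqp

The shift depends on letter class: consonant c→g is +4, but vowel u→c is +8. Vowels shift forward by 8 and consonants shift forward by 4.
For nil: n(cons)+4=r, i(vowel)+8=q, l(cons)+4=p.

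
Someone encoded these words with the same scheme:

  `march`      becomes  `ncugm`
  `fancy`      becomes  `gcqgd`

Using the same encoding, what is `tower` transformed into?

In march: m→n is +1, a→c is +2, r→u is +3, c→g is +4 — the shift increases by 1 each position. The shift increases by 1 at each position, starting from +1: 1, 2, 3, ….
On tower: t+1=u, o+2=q, w+3=z, e+4=i, r+5=w.

uqziw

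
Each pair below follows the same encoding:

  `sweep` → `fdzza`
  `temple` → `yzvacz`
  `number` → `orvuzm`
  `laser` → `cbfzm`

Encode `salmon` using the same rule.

s(18)→f(5) and w(22)→d(3) fit y≡19x+1 (mod 26); the inverse of 19 mod 26 is 11. This is an affine cipher: with a=0,…,z=25, each position x becomes (19x+1) mod 26.
For salmon: s(18)→19·18+1≡5=f; a(0)→19·0+1≡1=b; l(11)→19·11+1≡2=c; m(12)→19·12+1≡21=v; o(14)→19·14+1≡7=h; n(13)→19·13+1≡14=o (all mod 26).

fbcvho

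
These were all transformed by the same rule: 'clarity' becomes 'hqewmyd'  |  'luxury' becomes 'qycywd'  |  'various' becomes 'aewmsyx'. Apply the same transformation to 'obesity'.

Vowels shift forward by 4 and consonants shift forward by 5.
For obesity: o(vowel)+4=s, b(cons)+5=g, e(vowel)+4=i, s(cons)+5=x, i(vowel)+4=m, t(cons)+5=y, y(cons)+5=d.

sgixmyd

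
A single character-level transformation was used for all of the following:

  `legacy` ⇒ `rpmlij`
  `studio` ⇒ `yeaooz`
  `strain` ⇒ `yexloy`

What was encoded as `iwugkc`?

Shifts by position in legacy: pos 0: l→r (+6), pos 1: e→p (+11), pos 2: g→m (+6), pos 3: a→l (+11) — repeating every 2. The shifts repeat in a cycle of length 2: positions 0,1,… shift by +6, +11, then the pattern repeats.
Reversing it on iwugkc: i−6=c, w−11=l, u−6=o, g−11=v, k−6=e, c−11=r.

clover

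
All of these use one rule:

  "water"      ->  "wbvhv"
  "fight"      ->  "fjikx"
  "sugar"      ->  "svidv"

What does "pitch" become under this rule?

pjvfl

In water: w→w is +0, a→b is +1, t→v is +2, e→h is +3 — the shift increases by 1 each position. The shift increases by 1 at each position, starting from +0: 0, 1, 2, ….
On pitch: p+0=p, i+1=j, t+2=v, c+3=f, h+4=l.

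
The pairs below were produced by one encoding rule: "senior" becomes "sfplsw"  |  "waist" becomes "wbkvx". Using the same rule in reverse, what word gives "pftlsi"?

In senior: s→s is +0, e→f is +1, n→p is +2, i→l is +3 — the shift increases by 1 each position. Each letter shifts forward by its position index (0, 1, 2, …) — the shift grows by one for each successive letter.
Undoing it on pftlsi: p−0=p, f−1=e, t−2=r, l−3=i, s−4=o, i−5=d.

period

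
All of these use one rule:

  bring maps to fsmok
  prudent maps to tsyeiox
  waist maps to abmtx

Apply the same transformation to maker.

Shifts by position in bring: pos 0: b→f (+4), pos 1: r→s (+1), pos 2: i→m (+4), pos 3: n→o (+1) — repeating every 2. It's a Vigenère-style cipher with numeric key [4,1]: position i shifts by key[i mod 2].
Applying it to maker: m+4=q, a+1=b, k+4=o, e+1=f, r+4=v.

qbofv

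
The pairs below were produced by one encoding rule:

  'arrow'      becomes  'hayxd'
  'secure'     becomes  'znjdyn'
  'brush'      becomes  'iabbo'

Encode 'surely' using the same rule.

zdynsh

A repeating key of period 2 is used — shifts +7, +9 over and over.
For surely: s+7=z, u+9=d, r+7=y, e+9=n, l+7=s, y+9=h.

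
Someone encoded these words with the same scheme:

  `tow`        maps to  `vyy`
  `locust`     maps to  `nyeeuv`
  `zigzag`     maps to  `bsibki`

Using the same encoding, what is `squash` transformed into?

Two shifts are in play — +10 for a/e/i/o/u, +2 for every other letter.
Applying it to squash: s(cons)+2=u, q(cons)+2=s, u(vowel)+10=e, a(vowel)+10=k, s(cons)+2=u, h(cons)+2=j.

usekuj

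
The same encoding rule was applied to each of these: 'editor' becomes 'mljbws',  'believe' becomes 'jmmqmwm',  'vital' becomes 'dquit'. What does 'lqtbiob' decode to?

distant

Shifts by position in editor: pos 0: e→m (+8), pos 1: d→l (+8), pos 2: i→j (+1), pos 3: t→b (+8), pos 4: o→w (+8), pos 5: r→s (+1) — repeating every 3. A repeating key of period 3 is used — shifts +8, +8, +1 over and over.
Undoing it on lqtbiob: l−8=d, q−8=i, t−1=s, b−8=t, i−8=a, o−1=n, b−8=t.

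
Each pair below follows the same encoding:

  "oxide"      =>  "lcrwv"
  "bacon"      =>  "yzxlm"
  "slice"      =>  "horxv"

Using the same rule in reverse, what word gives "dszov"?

whale

Each pair mirrors across the alphabet (o↔l, x↔c, i↔r): positions sum to 25. This is the alphabet-reversal cipher (Atbash): a becomes z, b becomes y, etc.
Decoding dszov: d↔w, s↔h, z↔a, o↔l, v↔e.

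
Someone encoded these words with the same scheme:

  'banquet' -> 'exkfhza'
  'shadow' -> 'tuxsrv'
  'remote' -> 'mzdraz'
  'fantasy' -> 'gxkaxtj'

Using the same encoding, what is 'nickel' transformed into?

b(1)→e(4) and a(0)→x(23) fit y≡7x+23 (mod 26); the inverse of 7 mod 26 is 15. Treating letters as 0–25, the rule is x ↦ 7x + 23 (mod 26).
On nickel: n(13)→7·13+23≡10=k; i(8)→7·8+23≡1=b; c(2)→7·2+23≡11=l; k(10)→7·10+23≡15=p; e(4)→7·4+23≡25=z; l(11)→7·11+23≡22=w (all mod 26).

kblpzw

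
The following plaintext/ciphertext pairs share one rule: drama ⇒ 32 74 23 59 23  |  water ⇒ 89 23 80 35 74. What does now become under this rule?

62 65 89

Each letter becomes 3×(its alphabet position, a=1..z=26) + 20.
For now: n=14→62, o=15→65, w=23→89.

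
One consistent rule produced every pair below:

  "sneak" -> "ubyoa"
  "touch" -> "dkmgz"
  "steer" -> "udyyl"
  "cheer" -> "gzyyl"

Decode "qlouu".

s(18)→u(20) and n(13)→b(1) fit y≡9x+14 (mod 26); the inverse of 9 mod 26 is 3. Each letter's alphabet position (a=0..z=25) is mapped through 9·x+14 mod 26 — an affine cipher.
Decoding qlouu: q(16)→3·(16−14)≡6=g; l(11)→3·(11−14)≡17=r; o(14)→3·(14−14)≡0=a; u(20)→3·(20−14)≡18=s; u(20)→3·(20−14)≡18=s (all mod 26).

grass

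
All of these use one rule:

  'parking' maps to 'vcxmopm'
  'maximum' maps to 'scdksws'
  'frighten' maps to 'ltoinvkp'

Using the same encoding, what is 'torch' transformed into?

zqxen

Shifts by position in parking: pos 0: p→v (+6), pos 1: a→c (+2), pos 2: r→x (+6), pos 3: k→m (+2) — repeating every 2. A repeating key of period 2 is used — shifts +6, +2 over and over.
On torch: t+6=z, o+2=q, r+6=x, c+2=e, h+6=n.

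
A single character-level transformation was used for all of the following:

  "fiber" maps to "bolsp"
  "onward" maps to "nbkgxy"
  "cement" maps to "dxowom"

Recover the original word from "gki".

yaw

The output letters match the input read backwards, each shifted +10: fiber reversed is rebif. Read the word backwards and shift each letter +10.
Reversing it on gki: shift back: g−10=w, k−10=a, i−10=y → way; then reverse → yaw.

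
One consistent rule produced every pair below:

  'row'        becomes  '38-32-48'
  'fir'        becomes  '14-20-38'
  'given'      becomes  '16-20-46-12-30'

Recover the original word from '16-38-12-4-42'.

r(#18)→38 and o(#15)→32: differences scale by 2, so n = 2·pos + 2. With a=1..z=26, the number is 2·pos + 2.
Decoding 16-38-12-4-42: 16→(16−2)÷2=7=g, 38→(38−2)÷2=18=r, 12→(12−2)÷2=5=e, 4→(4−2)÷2=1=a, 42→(42−2)÷2=20=t.

great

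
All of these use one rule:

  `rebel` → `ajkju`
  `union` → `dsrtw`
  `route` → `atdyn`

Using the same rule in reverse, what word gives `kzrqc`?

Shifts by position in rebel: pos 0: r→a (+9), pos 1: e→j (+5), pos 2: b→k (+9), pos 3: e→j (+5) — repeating every 2. A repeating key of period 2 is used — shifts +9, +5 over and over.
Decoding kzrqc: k−9=b, z−5=u, r−9=i, q−5=l, c−9=t.

built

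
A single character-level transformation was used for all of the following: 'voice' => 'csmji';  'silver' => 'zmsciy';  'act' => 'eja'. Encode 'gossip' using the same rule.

The shift depends on letter class: consonant v→c is +7, but vowel o→s is +4. Vowels shift forward by 4 and consonants shift forward by 7.
Applying it to gossip: g(cons)+7=n, o(vowel)+4=s, s(cons)+7=z, s(cons)+7=z, i(vowel)+4=m, p(cons)+7=w.

nszzmw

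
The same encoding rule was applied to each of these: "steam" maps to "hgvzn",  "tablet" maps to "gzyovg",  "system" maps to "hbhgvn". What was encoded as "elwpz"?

Each pair mirrors across the alphabet (s↔h, t↔g, e↔v): positions sum to 25. Letters are reflected about the middle of the alphabet (position → 25−position): Atbash.
Decoding elwpz: e↔v, l↔o, w↔d, p↔k, z↔a.

vodka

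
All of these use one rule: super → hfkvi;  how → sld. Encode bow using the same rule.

yld

Each pair mirrors across the alphabet (s↔h, u↔f, p↔k): positions sum to 25. Letters are reflected about the middle of the alphabet (position → 25−position): Atbash.
On bow: b↔y, o↔l, w↔d.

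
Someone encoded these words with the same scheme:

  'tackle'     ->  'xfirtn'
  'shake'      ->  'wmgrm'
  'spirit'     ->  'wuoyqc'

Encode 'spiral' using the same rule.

In tackle: t→x is +4, a→f is +5, c→i is +6, k→r is +7 — the shift increases by 1 each position. Letter i (0-indexed) is shifted by i+4, so successive shifts are 4, 5, 6, ….
For spiral: s+4=w, p+5=u, i+6=o, r+7=y, a+8=i, l+9=u.

wuoyiu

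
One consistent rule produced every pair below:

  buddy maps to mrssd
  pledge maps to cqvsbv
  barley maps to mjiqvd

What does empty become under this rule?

vtcod

b(1)→m(12) and u(20)→r(17) fit y≡3x+9 (mod 26); the inverse of 3 mod 26 is 9. This is an affine cipher: with a=0,…,z=25, each position x becomes (3x+9) mod 26.
For empty: e(4)→3·4+9≡21=v; m(12)→3·12+9≡19=t; p(15)→3·15+9≡2=c; t(19)→3·19+9≡14=o; y(24)→3·24+9≡3=d (all mod 26).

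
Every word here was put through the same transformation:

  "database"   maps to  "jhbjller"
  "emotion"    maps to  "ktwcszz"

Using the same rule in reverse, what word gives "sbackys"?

mustang

In database: d→j is +6, a→h is +7, t→b is +8, a→j is +9 — the shift increases by 1 each position. Letter i (0-indexed) is shifted by i+6, so successive shifts are 6, 7, 8, ….
Undoing it on sbackys: s−6=m, b−7=u, a−8=s, c−9=t, k−10=a, y−11=n, s−12=g.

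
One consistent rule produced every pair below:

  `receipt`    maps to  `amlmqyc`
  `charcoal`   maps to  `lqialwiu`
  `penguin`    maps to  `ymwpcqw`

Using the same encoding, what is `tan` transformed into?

Vowels shift forward by 8 and consonants shift forward by 9.
Applying it to tan: t(cons)+9=c, a(vowel)+8=i, n(cons)+9=w.

ciw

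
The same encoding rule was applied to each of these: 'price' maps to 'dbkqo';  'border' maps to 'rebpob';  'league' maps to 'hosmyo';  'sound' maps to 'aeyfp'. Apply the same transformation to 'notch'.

p(15)→d(3) and r(17)→b(1) fit y≡25x+18 (mod 26); the inverse of 25 mod 26 is 25. Treating letters as 0–25, the rule is x ↦ 25x + 18 (mod 26).
For notch: n(13)→25·13+18≡5=f; o(14)→25·14+18≡4=e; t(19)→25·19+18≡25=z; c(2)→25·2+18≡16=q; h(7)→25·7+18≡11=l (all mod 26).

fezql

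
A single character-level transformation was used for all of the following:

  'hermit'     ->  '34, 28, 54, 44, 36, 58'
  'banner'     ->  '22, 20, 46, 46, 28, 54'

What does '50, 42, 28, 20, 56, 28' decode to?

h(#8)→34 and e(#5)→28: differences scale by 2, so n = 2·pos + 18. With a=1..z=26, the number is 2·pos + 18.
Decoding 50, 42, 28, 20, 56, 28: 50→(50−18)÷2=16=p, 42→(42−18)÷2=12=l, 28→(28−18)÷2=5=e, 20→(20−18)÷2=1=a, 56→(56−18)÷2=19=s, 28→(28−18)÷2=5=e.

please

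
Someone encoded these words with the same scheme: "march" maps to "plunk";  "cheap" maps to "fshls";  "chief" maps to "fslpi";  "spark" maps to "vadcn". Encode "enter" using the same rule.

hywpu

Shifts by position in march: pos 0: m→p (+3), pos 1: a→l (+11), pos 2: r→u (+3), pos 3: c→n (+11) — repeating every 2. It's a Vigenère-style cipher with numeric key [3,11]: position i shifts by key[i mod 2].
For enter: e+3=h, n+11=y, t+3=w, e+11=p, r+3=u.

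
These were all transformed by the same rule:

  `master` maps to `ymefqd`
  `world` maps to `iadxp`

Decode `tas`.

hog

Compare letters: m→y is +12, a→m is +12, s→e is +12 — a constant shift. Every letter moves 12 places later in the alphabet, wrapping around z→a.
Reversing it on tas: t−12=h, a−12=o, s−12=g.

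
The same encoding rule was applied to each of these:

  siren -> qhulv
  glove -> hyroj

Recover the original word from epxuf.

crumb

The output letters match the input read backwards, each shifted +3: siren reversed is neris. Two steps: reverse the string, then apply a Caesar shift of +3.
Reversing it on epxuf: shift back: e−3=b, p−3=m, x−3=u, u−3=r, f−3=c → bmurc; then reverse → crumb.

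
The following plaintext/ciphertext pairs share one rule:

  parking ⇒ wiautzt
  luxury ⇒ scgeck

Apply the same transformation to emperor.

In parking: p→w is +7, a→i is +8, r→a is +9, k→u is +10 — the shift increases by 1 each position. Letter i (0-indexed) is shifted by i+7, so successive shifts are 7, 8, 9, ….
Applying it to emperor: e+7=l, m+8=u, p+9=y, e+10=o, r+11=c, o+12=a, r+13=e.

luyocae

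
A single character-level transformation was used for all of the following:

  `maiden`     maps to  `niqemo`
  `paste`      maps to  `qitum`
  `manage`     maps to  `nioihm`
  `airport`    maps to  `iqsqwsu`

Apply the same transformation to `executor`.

mymdcuws

Vowels shift forward by 8 and consonants shift forward by 1.
On executor: e(vowel)+8=m, x(cons)+1=y, e(vowel)+8=m, c(cons)+1=d, u(vowel)+8=c, t(cons)+1=u, o(vowel)+8=w, r(cons)+1=s.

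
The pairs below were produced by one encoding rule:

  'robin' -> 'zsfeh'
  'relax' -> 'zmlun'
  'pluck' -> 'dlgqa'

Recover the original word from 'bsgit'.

dough

This is an affine cipher: with a=0,…,z=25, each position x becomes (11x+20) mod 26.
Reversing it on bsgit: b(1)→19·(1−20)≡3=d; s(18)→19·(18−20)≡14=o; g(6)→19·(6−20)≡20=u; i(8)→19·(8−20)≡6=g; t(19)→19·(19−20)≡7=h (all mod 26).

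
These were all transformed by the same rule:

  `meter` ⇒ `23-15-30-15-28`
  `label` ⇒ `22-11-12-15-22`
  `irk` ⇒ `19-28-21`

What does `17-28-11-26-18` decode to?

graph

m is letter #13 and maps to 23: an offset of 10. Each letter is replaced by its alphabet position (a=1..z=26) + 10.
Decoding 17-28-11-26-18: 17→(17−10)÷1=7=g, 28→(28−10)÷1=18=r, 11→(11−10)÷1=1=a, 26→(26−10)÷1=16=p, 18→(18−10)÷1=8=h.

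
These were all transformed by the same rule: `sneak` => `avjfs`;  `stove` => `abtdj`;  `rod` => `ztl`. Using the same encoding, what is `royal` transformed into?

ztgft

The shift depends on letter class: consonant s→a is +8, but vowel e→j is +5. Two shifts are in play — +5 for a/e/i/o/u, +8 for every other letter.
Applying it to royal: r(cons)+8=z, o(vowel)+5=t, y(cons)+8=g, a(vowel)+5=f, l(cons)+8=t.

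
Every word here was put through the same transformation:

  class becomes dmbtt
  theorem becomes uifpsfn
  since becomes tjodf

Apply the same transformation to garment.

Compare letters: c→d is +1, l→m is +1, a→b is +1 — a constant shift. This is a Caesar cipher with shift 1.
Applying it to garment: g+1=h, a+1=b, r+1=s, m+1=n, e+1=f, n+1=o, t+1=u.

hbsnfou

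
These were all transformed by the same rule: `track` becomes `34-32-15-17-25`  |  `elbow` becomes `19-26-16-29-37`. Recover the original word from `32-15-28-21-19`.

range

Letters become their 1-based position plus 14 (so a→15, b→16, …).
Decoding 32-15-28-21-19: 32→(32−14)÷1=18=r, 15→(15−14)÷1=1=a, 28→(28−14)÷1=14=n, 21→(21−14)÷1=7=g, 19→(19−14)÷1=5=e.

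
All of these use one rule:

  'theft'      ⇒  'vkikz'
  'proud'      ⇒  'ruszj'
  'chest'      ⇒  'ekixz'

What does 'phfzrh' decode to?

nebula

In theft: t→v is +2, h→k is +3, e→i is +4, f→k is +5 — the shift increases by 1 each position. Letter i (0-indexed) is shifted by i+2, so successive shifts are 2, 3, 4, ….
Undoing it on phfzrh: p−2=n, h−3=e, f−4=b, z−5=u, r−6=l, h−7=a.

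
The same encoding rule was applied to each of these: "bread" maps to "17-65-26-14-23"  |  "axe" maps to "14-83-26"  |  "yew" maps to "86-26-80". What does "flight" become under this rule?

b(#2)→17 and r(#18)→65: differences scale by 3, so n = 3·pos + 11. Each letter becomes 3×(its alphabet position, a=1..z=26) + 11.
On flight: f=6→29, l=12→47, i=9→38, g=7→32, h=8→35, t=20→71.

29-47-38-32-35-71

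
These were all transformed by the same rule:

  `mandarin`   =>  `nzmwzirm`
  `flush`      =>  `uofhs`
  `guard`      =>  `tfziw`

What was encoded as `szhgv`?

haste

Each letter is replaced by its mirror in the alphabet: a↔z, b↔y, c↔x, and so on (the Atbash cipher).
Undoing it on szhgv: s↔h, z↔a, h↔s, g↔t, v↔e.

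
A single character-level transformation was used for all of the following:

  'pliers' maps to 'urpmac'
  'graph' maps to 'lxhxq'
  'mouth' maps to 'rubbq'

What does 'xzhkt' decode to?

In pliers: p→u is +5, l→r is +6, i→p is +7, e→m is +8 — the shift increases by 1 each position. Letter i (0-indexed) is shifted by i+5, so successive shifts are 5, 6, 7, ….
Decoding xzhkt: x−5=s, z−6=t, h−7=a, k−8=c, t−9=k.

stack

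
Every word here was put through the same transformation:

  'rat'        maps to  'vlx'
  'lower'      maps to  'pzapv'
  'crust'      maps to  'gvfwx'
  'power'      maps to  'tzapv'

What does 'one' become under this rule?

The shift depends on letter class: consonant r→v is +4, but vowel a→l is +11. Two shifts are in play — +11 for a/e/i/o/u, +4 for every other letter.
Applying it to one: o(vowel)+11=z, n(cons)+4=r, e(vowel)+11=p.

zrp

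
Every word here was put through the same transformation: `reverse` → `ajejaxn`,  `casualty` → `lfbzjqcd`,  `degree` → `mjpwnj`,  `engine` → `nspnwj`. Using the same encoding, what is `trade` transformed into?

cwjin

Shifts by position in reverse: pos 0: r→a (+9), pos 1: e→j (+5), pos 2: v→e (+9), pos 3: e→j (+5) — repeating every 2. The shifts repeat in a cycle of length 2: positions 0,1,… shift by +9, +5, then the pattern repeats.
For trade: t+9=c, r+5=w, a+9=j, d+5=i, e+9=n.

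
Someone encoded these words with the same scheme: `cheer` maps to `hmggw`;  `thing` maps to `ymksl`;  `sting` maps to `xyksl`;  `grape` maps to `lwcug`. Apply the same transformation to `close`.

The shift depends on letter class: consonant c→h is +5, but vowel e→g is +2. Two shifts are in play — +2 for a/e/i/o/u, +5 for every other letter.
On close: c(cons)+5=h, l(cons)+5=q, o(vowel)+2=q, s(cons)+5=x, e(vowel)+2=g.

hqqxg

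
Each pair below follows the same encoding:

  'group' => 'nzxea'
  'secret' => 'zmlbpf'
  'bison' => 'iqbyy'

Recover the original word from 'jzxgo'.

In group: g→n is +7, r→z is +8, o→x is +9, u→e is +10 — the shift increases by 1 each position. Each letter shifts forward by (position + 7), i.e. 7, 8, 9, … — the shift grows by one for each successive letter.
Decoding jzxgo: j−7=c, z−8=r, x−9=o, g−10=w, o−11=d.

crowd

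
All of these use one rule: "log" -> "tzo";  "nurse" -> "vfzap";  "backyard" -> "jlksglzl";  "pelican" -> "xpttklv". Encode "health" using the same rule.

ppltbp

The shift depends on letter class: consonant l→t is +8, but vowel o→z is +11. Two shifts are in play — +11 for a/e/i/o/u, +8 for every other letter.
Applying it to health: h(cons)+8=p, e(vowel)+11=p, a(vowel)+11=l, l(cons)+8=t, t(cons)+8=b, h(cons)+8=p.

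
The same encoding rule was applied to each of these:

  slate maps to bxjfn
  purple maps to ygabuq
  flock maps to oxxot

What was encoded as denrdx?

Shifts by position in slate: pos 0: s→b (+9), pos 1: l→x (+12), pos 2: a→j (+9), pos 3: t→f (+12) — repeating every 2. The shifts repeat in a cycle of length 2: positions 0,1,… shift by +9, +12, then the pattern repeats.
Reversing it on denrdx: d−9=u, e−12=s, n−9=e, r−12=f, d−9=u, x−12=l.

useful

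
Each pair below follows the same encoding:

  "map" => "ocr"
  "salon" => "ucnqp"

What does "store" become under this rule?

Compare letters: m→o is +2, a→c is +2, p→r is +2 — a constant shift. Every letter moves 2 places later in the alphabet, wrapping around z→a.
Applying it to store: s+2=u, t+2=v, o+2=q, r+2=t, e+2=g.

uvqtg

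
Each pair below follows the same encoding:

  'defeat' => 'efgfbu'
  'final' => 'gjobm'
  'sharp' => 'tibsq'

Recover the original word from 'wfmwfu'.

velvet

Compare letters: d→e is +1, e→f is +1, f→g is +1 — a constant shift. Each letter is shifted forward by 1 in the alphabet (a Caesar shift of +1).
Decoding wfmwfu: w−1=v, f−1=e, m−1=l, w−1=v, f−1=e, u−1=t.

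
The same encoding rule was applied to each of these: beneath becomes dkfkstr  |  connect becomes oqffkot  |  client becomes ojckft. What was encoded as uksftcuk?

meantime

b(1)→d(3) and e(4)→k(10) fit y≡11x+18 (mod 26); the inverse of 11 mod 26 is 19. Each letter's alphabet position (a=0..z=25) is mapped through 11·x+18 mod 26 — an affine cipher.
Reversing it on uksftcuk: u(20)→19·(20−18)≡12=m; k(10)→19·(10−18)≡4=e; s(18)→19·(18−18)≡0=a; f(5)→19·(5−18)≡13=n; t(19)→19·(19−18)≡19=t; c(2)→19·(2−18)≡8=i; u(20)→19·(20−18)≡12=m; k(10)→19·(10−18)≡4=e (all mod 26).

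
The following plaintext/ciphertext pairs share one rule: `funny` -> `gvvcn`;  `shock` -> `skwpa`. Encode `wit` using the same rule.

The output letters match the input read backwards, each shifted +8: funny reversed is ynnuf. Two steps: reverse the string, then apply a Caesar shift of +8.
On wit: reverse → tiw; then shift: t+8=b, i+8=q, w+8=e.

bqe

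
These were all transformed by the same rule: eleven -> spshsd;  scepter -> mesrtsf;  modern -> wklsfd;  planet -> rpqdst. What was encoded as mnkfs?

e(4)→s(18) and l(11)→p(15) fit y≡7x+16 (mod 26); the inverse of 7 mod 26 is 15. Treating letters as 0–25, the rule is x ↦ 7x + 16 (mod 26).
Decoding mnkfs: m(12)→15·(12−16)≡18=s; n(13)→15·(13−16)≡7=h; k(10)→15·(10−16)≡14=o; f(5)→15·(5−16)≡17=r; s(18)→15·(18−16)≡4=e (all mod 26).

shore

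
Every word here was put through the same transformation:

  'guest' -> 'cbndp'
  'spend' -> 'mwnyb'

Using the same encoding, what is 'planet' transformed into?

The output letters match the input read backwards, each shifted +9: guest reversed is tseug. Two steps: reverse the string, then apply a Caesar shift of +9.
Applying it to planet: reverse → tenalp; then shift: t+9=c, e+9=n, n+9=w, a+9=j, l+9=u, p+9=y.

cnwjuy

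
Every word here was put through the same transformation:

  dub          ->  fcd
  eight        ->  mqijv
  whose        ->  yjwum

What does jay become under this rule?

lia

Two shifts are in play — +8 for a/e/i/o/u, +2 for every other letter.
Applying it to jay: j(cons)+2=l, a(vowel)+8=i, y(cons)+2=a.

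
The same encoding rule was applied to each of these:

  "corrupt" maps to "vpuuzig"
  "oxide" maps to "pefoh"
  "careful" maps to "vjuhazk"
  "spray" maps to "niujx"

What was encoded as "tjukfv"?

This is an affine cipher: with a=0,…,z=25, each position x becomes (19x+9) mod 26.
Undoing it on tjukfv: t(19)→11·(19−9)≡6=g; j(9)→11·(9−9)≡0=a; u(20)→11·(20−9)≡17=r; k(10)→11·(10−9)≡11=l; f(5)→11·(5−9)≡8=i; v(21)→11·(21−9)≡2=c (all mod 26).

garlic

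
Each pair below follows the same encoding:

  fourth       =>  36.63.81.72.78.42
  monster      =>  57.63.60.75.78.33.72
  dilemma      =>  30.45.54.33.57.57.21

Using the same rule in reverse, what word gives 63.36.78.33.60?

often

f(#6)→36 and o(#15)→63: differences scale by 3, so n = 3·pos + 18. The formula is n = 3×(alphabet index, a=1) + 18.
Reversing it on 63.36.78.33.60: 63→(63−18)÷3=15=o, 36→(36−18)÷3=6=f, 78→(78−18)÷3=20=t, 33→(33−18)÷3=5=e, 60→(60−18)÷3=14=n.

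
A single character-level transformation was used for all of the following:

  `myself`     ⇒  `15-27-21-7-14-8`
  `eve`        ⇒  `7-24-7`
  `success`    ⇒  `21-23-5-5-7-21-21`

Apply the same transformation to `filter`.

8-11-14-22-7-20

m is letter #13 and maps to 15: an offset of 2. Letters become their 1-based position plus 2 (so a→3, b→4, …).
On filter: f=6→8, i=9→11, l=12→14, t=20→22, e=5→7, r=18→20.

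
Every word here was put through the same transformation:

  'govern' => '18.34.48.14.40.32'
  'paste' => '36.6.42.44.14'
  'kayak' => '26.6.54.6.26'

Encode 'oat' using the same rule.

g(#7)→18 and o(#15)→34: differences scale by 2, so n = 2·pos + 4. Each letter becomes 2×(its alphabet position, a=1..z=26) + 4.
On oat: o=15→34, a=1→6, t=20→44.

34.6.44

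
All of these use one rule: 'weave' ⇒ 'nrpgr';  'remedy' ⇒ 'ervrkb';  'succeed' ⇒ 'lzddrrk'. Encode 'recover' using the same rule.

w(22)→n(13) and e(4)→r(17) fit y≡7x+15 (mod 26); the inverse of 7 mod 26 is 15. This is an affine cipher: with a=0,…,z=25, each position x becomes (7x+15) mod 26.
Applying it to recover: r(17)→7·17+15≡4=e; e(4)→7·4+15≡17=r; c(2)→7·2+15≡3=d; o(14)→7·14+15≡9=j; v(21)→7·21+15≡6=g; e(4)→7·4+15≡17=r; r(17)→7·17+15≡4=e (all mod 26).

erdjgre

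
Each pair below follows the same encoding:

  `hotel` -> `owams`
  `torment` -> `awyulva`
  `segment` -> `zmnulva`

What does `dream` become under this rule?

The shifts repeat in a cycle of length 2: positions 0,1,… shift by +7, +8, then the pattern repeats.
For dream: d+7=k, r+8=z, e+7=l, a+8=i, m+7=t.

kzlit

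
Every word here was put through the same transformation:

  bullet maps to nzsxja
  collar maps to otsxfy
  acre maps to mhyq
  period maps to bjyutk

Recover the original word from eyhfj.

Shifts by position in bullet: pos 0: b→n (+12), pos 1: u→z (+5), pos 2: l→s (+7), pos 3: l→x (+12), pos 4: e→j (+5), pos 5: t→a (+7) — repeating every 3. A repeating key of period 3 is used — shifts +12, +5, +7 over and over.
Undoing it on eyhfj: e−12=s, y−5=t, h−7=a, f−12=t, j−5=e.

state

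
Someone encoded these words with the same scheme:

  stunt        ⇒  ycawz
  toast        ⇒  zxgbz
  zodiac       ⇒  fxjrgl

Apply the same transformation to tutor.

zdzxx

Shifts by position in stunt: pos 0: s→y (+6), pos 1: t→c (+9), pos 2: u→a (+6), pos 3: n→w (+9) — repeating every 2. It's a Vigenère-style cipher with numeric key [6,9]: position i shifts by key[i mod 2].
On tutor: t+6=z, u+9=d, t+6=z, o+9=x, r+6=x.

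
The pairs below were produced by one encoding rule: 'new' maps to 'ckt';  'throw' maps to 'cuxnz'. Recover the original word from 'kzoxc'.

Read the word backwards and shift each letter +6.
Reversing it on kzoxc: shift back: k−6=e, z−6=t, o−6=i, x−6=r, c−6=w → etirw; then reverse → write.

write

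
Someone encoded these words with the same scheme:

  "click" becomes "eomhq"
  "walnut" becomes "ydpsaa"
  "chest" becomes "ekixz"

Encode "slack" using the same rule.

The shift increases by 1 at each position, starting from +2: 2, 3, 4, ….
For slack: s+2=u, l+3=o, a+4=e, c+5=h, k+6=q.

uoehq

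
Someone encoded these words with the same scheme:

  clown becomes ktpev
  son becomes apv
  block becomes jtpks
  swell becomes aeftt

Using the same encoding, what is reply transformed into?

zfxtg

The shift depends on letter class: consonant c→k is +8, but vowel o→p is +1. The rule splits by letter class: vowels +1, consonants +8.
On reply: r(cons)+8=z, e(vowel)+1=f, p(cons)+8=x, l(cons)+8=t, y(cons)+8=g.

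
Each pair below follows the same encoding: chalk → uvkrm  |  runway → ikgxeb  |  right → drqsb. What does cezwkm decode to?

campus

Read the word backwards and shift each letter +10.
Undoing it on cezwkm: shift back: c−10=s, e−10=u, z−10=p, w−10=m, k−10=a, m−10=c → supmac; then reverse → campus.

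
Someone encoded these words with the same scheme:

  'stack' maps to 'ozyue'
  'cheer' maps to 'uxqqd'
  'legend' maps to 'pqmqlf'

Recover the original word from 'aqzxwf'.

method

s(18)→o(14) and t(19)→z(25) fit y≡11x+24 (mod 26); the inverse of 11 mod 26 is 19. This is an affine cipher: with a=0,…,z=25, each position x becomes (11x+24) mod 26.
Decoding aqzxwf: a(0)→19·(0−24)≡12=m; q(16)→19·(16−24)≡4=e; z(25)→19·(25−24)≡19=t; x(23)→19·(23−24)≡7=h; w(22)→19·(22−24)≡14=o; f(5)→19·(5−24)≡3=d (all mod 26).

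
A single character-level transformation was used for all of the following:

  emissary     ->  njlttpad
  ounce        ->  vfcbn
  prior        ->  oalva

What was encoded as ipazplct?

e(4)→n(13) and m(12)→j(9) fit y≡19x+15 (mod 26); the inverse of 19 mod 26 is 11. This is an affine cipher: with a=0,…,z=25, each position x becomes (19x+15) mod 26.
Undoing it on ipazplct: i(8)→11·(8−15)≡1=b; p(15)→11·(15−15)≡0=a; a(0)→11·(0−15)≡17=r; z(25)→11·(25−15)≡6=g; p(15)→11·(15−15)≡0=a; l(11)→11·(11−15)≡8=i; c(2)→11·(2−15)≡13=n; t(19)→11·(19−15)≡18=s (all mod 26).

bargains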